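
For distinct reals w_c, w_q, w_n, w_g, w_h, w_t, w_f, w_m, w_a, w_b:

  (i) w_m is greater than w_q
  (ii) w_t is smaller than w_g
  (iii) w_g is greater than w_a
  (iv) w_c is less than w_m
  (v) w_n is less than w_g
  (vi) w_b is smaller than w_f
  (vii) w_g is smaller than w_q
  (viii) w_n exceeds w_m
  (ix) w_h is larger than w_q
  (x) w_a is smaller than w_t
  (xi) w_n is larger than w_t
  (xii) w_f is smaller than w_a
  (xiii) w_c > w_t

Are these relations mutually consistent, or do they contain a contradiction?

Chaining the given relations yields w_m < w_n < w_g < w_q, so w_m < w_q. But one relation states w_q < w_m. These cannot both hold.

inconsistent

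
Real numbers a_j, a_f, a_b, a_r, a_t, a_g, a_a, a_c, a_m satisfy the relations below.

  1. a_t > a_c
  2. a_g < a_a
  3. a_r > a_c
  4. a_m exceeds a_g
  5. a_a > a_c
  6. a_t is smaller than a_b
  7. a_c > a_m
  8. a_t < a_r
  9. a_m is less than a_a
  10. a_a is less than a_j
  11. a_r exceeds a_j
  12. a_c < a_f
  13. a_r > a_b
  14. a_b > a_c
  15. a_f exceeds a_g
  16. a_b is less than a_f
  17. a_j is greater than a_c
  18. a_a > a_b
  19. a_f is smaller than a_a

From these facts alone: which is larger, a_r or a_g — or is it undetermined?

a_g < a_m and a_m < a_c give a_g < a_c.
With a_c < a_t: a_g < a_m < a_c < a_t.
With a_t < a_b: a_g < a_m < a_c < a_t < a_b.
With a_b < a_f: a_g < a_m < a_c < a_t < a_b < a_f.
With a_f < a_a: a_g < a_m < a_c < a_t < a_b < a_f < a_a.
With a_a < a_j: a_g < a_m < a_c < a_t < a_b < a_f < a_a < a_j.
Then a_j < a_r extends the chain to a_r.
So a_r is larger.

a_r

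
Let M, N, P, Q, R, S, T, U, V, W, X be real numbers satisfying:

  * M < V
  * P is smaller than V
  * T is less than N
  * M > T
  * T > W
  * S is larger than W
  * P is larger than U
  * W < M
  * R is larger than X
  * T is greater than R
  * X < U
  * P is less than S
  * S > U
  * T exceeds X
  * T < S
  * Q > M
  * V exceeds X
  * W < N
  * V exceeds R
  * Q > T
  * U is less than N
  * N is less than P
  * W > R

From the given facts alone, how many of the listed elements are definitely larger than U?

4

From U the given relations immediately reach N, P, S.
From those, V — 4 in total.
No other element is forced above U by the given relations, so the count is 4.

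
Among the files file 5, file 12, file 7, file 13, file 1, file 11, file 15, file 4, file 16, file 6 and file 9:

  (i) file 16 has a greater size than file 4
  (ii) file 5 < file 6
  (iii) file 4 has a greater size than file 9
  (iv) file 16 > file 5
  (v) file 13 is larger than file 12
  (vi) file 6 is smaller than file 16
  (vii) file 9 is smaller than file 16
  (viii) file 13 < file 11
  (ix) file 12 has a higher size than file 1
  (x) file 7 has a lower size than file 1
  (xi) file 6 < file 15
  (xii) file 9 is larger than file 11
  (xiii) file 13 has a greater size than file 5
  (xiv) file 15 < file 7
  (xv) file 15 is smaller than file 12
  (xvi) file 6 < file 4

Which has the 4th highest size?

Chaining the given pairs: file 5 < file 6 < file 15 < file 7 < file 1 < file 12 < file 13 < file 11 < file 9 < file 4 < file 16.
Counting 4 from the largest end gives file 11.

file 11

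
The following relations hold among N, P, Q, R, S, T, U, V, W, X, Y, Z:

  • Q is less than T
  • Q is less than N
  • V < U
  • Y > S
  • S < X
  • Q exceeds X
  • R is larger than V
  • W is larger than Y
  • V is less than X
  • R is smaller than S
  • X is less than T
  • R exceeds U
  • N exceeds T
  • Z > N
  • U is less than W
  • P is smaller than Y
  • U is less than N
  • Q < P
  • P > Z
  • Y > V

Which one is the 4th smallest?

S

The consecutive relations fix a unique order: V < U < R < S < X < Q < T < N < Z < P < Y < W.
Counting 4 from the smallest end gives S.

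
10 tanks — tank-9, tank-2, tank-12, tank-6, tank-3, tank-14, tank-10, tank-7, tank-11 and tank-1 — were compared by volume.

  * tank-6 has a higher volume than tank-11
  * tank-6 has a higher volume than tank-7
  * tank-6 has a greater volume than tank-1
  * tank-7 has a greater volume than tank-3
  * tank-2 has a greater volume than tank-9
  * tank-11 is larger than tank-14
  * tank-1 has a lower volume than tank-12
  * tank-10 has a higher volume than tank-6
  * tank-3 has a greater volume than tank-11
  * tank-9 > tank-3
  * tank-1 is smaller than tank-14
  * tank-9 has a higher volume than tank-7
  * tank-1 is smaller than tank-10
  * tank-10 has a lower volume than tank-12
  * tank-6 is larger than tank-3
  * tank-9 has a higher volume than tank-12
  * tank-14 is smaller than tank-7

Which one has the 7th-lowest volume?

The consecutive relations fix a unique order: tank-1 < tank-14 < tank-11 < tank-3 < tank-7 < tank-6 < tank-10 < tank-12 < tank-9 < tank-2.
The 7th smallest is tank-10.

tank-10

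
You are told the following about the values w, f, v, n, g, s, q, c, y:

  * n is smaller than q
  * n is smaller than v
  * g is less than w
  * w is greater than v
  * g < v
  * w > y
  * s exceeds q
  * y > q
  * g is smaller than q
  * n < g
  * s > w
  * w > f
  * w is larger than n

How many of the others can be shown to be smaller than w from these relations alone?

Directly below w: n, g, v, y, f.
One step further: q (6 so far).
No other element is forced below w by the given relations, so the count is 6.

6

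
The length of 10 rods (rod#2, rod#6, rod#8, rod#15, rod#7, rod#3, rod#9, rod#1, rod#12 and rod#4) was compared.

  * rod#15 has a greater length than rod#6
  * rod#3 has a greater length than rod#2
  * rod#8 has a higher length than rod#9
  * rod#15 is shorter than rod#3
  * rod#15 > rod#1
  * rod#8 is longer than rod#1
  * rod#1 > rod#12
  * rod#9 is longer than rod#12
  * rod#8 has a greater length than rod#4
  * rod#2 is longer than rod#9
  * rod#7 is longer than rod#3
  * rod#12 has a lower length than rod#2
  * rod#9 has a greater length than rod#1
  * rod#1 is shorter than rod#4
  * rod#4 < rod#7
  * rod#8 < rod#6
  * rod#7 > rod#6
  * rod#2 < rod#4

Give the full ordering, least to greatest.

Each adjacent pair is fixed by a given relation: rod#12 < rod#1; rod#1 < rod#9; rod#9 < rod#2; rod#2 < rod#4; rod#4 < rod#8; rod#8 < rod#6; rod#6 < rod#15; rod#15 < rod#3; rod#3 < rod#7. Chaining them end to end gives the full order.

rod#12 < rod#1 < rod#9 < rod#2 < rod#4 < rod#8 < rod#6 < rod#15 < rod#3 < rod#7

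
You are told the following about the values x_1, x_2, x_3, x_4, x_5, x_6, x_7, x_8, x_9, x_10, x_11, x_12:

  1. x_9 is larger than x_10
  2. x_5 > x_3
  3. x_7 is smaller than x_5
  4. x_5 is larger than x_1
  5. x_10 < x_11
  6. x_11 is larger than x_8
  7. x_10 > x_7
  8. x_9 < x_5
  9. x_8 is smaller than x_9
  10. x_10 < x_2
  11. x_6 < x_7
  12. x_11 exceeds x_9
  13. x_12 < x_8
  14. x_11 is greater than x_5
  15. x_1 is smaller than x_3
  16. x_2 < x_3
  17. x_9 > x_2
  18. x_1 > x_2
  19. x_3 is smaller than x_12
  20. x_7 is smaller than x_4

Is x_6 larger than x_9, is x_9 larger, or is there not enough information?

x_9

The relevant relations are x_6 < x_7; x_7 < x_10; x_10 < x_2; x_2 < x_1; x_1 < x_3; x_3 < x_12; x_12 < x_8; x_8 < x_9.
Together: x_6 < x_7 < x_10 < x_2 < x_1 < x_3 < x_12 < x_8 < x_9.
So x_9 is larger.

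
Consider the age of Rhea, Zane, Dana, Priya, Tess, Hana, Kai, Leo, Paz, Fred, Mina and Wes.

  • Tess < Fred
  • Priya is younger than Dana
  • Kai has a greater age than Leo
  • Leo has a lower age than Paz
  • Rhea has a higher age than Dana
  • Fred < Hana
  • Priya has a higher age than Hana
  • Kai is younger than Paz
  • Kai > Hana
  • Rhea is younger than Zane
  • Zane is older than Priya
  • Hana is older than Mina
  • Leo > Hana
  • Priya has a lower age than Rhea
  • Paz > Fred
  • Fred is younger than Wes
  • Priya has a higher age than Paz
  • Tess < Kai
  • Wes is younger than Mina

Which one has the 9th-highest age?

Mina

The consecutive relations fix a unique order: Tess < Fred < Wes < Mina < Hana < Leo < Kai < Paz < Priya < Dana < Rhea < Zane.
Counting 9 from the largest end gives Mina.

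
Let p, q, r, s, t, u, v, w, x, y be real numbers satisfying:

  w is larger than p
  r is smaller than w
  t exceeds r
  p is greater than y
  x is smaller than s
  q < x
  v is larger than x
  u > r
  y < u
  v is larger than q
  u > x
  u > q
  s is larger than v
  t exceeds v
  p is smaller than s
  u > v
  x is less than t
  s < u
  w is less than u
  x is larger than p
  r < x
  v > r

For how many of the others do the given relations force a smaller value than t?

6

The elements the relations force below t are r, y, p, q, x, v — no chain reaches any other.
That is 6.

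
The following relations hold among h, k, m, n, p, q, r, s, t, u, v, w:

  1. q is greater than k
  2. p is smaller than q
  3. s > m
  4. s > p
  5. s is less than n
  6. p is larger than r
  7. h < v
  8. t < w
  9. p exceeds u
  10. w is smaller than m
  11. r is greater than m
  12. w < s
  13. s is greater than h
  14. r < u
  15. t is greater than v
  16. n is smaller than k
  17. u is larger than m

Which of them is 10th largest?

Chaining the given pairs: h < v < t < w < m < r < u < p < s < n < k < q.
Counting 10 from the largest end gives t.

t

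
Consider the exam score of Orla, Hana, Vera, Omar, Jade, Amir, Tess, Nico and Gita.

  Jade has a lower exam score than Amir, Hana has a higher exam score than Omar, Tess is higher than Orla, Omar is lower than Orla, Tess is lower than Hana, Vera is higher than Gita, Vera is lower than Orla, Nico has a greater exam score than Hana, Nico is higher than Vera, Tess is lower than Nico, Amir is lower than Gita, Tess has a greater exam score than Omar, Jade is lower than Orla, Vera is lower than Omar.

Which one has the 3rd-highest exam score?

Tess

Chaining the given pairs: Jade < Amir < Gita < Vera < Omar < Orla < Tess < Hana < Nico.
Counting 3 from the largest end gives Tess.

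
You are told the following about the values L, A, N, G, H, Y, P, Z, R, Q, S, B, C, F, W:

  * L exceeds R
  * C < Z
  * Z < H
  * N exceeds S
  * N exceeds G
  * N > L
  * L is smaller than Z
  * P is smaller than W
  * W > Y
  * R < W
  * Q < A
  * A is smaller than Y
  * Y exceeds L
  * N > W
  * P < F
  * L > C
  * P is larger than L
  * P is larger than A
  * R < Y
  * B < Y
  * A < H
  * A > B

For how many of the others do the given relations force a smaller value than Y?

The elements the relations force below Y are R, Q, C, L, B, A — no chain reaches any other.
That is 6.

6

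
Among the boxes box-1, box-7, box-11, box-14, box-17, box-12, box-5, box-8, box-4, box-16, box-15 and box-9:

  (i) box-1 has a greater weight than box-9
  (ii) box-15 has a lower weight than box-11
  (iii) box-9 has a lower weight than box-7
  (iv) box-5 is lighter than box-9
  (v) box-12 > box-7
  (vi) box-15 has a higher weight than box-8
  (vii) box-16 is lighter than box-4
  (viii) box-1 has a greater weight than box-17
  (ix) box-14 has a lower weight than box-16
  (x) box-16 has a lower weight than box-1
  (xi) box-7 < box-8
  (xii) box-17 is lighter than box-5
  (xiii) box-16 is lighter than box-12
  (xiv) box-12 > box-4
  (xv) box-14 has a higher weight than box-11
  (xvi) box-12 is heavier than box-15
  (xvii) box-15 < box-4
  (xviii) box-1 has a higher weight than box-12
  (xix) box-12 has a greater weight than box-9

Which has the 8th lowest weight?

box-14

Piecing the relations together gives one ordering: box-17 < box-5 < box-9 < box-7 < box-8 < box-15 < box-11 < box-14 < box-16 < box-4 < box-12 < box-1.
Counting 8 from the smallest end gives box-14.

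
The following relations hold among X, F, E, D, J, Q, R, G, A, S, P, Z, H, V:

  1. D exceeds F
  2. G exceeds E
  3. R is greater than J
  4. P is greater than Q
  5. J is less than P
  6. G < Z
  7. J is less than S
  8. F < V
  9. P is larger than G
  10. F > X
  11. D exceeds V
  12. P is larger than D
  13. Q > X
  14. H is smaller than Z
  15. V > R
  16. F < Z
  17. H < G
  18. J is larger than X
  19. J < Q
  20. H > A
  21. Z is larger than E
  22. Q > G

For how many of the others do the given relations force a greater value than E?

The elements the relations force above E are G, Q, P, Z — no chain reaches any other.
That is 4.

4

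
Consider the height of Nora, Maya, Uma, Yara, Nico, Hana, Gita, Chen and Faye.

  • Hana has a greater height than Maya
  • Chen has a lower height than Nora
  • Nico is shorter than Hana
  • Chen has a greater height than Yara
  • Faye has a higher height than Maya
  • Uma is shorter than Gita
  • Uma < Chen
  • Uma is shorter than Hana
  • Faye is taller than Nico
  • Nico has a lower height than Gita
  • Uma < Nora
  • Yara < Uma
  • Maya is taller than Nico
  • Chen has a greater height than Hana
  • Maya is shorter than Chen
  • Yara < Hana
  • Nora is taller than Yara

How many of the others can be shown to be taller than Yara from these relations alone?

From Yara the given relations immediately reach Uma, Hana, Chen, Nora.
From those, Gita — 5 in total.
No other element is forced above Yara by the given relations, so the count is 5.

5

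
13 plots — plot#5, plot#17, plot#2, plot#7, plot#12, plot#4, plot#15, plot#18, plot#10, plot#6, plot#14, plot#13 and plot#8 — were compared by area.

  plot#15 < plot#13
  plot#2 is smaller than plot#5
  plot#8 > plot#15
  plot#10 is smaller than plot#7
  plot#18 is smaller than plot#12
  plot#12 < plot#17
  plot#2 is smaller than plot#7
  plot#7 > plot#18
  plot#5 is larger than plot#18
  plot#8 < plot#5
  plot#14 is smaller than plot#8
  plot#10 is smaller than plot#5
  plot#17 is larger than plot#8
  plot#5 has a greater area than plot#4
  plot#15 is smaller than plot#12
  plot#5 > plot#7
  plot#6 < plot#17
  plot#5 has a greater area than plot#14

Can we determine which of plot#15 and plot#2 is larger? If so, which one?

undetermined

Following every chain through plot#2: above plot#2 we get plot#7, plot#5.
plot#15 is not reached, and no chain runs the other way from plot#15 to plot#2.
So the given relations leave the order of plot#2 and plot#15 undetermined.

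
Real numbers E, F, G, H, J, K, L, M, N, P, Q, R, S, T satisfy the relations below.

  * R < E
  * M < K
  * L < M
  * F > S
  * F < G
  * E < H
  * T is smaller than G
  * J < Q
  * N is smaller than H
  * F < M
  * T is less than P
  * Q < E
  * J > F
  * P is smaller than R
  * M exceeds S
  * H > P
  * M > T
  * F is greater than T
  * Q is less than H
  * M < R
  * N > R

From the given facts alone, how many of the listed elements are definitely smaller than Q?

4

From Q the given relations immediately reach J.
From those, F — 2 in total.
From those, S, T — 4 in total.
Nothing else is reachable below Q; 4 in all.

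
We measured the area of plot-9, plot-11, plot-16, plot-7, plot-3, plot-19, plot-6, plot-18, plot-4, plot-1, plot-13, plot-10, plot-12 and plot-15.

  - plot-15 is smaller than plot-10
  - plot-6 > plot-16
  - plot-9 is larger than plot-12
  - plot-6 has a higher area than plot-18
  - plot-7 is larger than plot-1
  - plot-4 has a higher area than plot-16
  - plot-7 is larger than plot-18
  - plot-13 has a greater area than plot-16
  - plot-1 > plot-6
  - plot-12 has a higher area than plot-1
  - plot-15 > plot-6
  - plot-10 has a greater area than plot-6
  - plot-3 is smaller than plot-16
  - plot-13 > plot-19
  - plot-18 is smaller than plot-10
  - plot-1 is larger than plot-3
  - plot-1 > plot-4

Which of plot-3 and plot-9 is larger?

plot-3 < plot-16 and plot-16 < plot-6 give plot-3 < plot-6.
With plot-6 < plot-1: plot-3 < plot-16 < plot-6 < plot-1.
With plot-1 < plot-12: plot-3 < plot-16 < plot-6 < plot-1 < plot-12.
With plot-12 < plot-9: plot-3 < plot-16 < plot-6 < plot-1 < plot-12 < plot-9.
So plot-3 < plot-9; plot-9 is the larger of the two.

plot-9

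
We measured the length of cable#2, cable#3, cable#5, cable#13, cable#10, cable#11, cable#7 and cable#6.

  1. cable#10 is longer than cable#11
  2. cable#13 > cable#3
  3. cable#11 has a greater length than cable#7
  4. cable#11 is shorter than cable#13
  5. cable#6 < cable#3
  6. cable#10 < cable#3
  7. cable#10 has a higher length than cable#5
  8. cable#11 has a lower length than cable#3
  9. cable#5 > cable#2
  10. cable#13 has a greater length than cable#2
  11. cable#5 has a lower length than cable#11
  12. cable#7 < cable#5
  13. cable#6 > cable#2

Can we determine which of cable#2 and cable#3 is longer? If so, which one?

Following the relations from cable#2: cable#2 < cable#5 < cable#11 < cable#10 < cable#3.
So cable#3 is longer.

cable#3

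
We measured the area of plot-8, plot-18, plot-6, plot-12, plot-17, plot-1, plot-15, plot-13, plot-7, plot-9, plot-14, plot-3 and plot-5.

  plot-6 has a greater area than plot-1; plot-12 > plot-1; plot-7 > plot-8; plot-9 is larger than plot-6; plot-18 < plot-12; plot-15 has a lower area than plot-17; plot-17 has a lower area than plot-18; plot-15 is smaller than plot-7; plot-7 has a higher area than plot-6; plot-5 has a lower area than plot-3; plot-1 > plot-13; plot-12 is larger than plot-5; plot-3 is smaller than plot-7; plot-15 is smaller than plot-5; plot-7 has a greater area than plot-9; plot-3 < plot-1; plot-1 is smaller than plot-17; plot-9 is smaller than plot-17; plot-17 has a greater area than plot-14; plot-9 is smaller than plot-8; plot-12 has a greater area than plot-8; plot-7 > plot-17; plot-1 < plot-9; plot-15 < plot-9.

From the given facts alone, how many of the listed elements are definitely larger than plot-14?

4

Directly above plot-14: plot-17.
One step further: plot-18, plot-7 (3 so far).
One step further: plot-12 (4 so far).
Nothing else is reachable above plot-14; 4 in all.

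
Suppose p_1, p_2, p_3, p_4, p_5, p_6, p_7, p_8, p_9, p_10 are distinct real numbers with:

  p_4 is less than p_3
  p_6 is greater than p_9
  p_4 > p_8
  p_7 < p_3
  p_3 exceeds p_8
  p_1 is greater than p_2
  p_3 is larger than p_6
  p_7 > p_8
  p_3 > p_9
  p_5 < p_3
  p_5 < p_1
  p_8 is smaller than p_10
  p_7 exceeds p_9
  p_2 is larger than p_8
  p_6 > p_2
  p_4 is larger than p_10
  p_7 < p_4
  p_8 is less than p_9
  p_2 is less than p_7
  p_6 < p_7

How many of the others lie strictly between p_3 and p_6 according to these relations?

The relations place p_6 below p_3. An element lies strictly between them when it is forced above p_6 and also forced below p_3.
Above p_6: {p_7, p_4}. Below p_3: {p_8, p_2, p_9, p_5, p_10, p_7, p_4}.
Intersection: {p_7, p_4} — 2.

2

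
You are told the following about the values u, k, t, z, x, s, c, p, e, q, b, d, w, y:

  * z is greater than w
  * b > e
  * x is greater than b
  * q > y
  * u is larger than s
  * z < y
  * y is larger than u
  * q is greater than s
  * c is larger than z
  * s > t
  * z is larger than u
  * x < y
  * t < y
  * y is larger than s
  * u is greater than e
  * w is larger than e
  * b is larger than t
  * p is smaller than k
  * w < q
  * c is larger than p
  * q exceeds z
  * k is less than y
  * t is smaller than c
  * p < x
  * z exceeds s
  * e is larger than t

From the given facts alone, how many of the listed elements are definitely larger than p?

From p the given relations immediately reach x, k, c.
From those, y — 4 in total.
From those, q — 5 in total.
No other element is forced above p by the given relations, so the count is 5.

5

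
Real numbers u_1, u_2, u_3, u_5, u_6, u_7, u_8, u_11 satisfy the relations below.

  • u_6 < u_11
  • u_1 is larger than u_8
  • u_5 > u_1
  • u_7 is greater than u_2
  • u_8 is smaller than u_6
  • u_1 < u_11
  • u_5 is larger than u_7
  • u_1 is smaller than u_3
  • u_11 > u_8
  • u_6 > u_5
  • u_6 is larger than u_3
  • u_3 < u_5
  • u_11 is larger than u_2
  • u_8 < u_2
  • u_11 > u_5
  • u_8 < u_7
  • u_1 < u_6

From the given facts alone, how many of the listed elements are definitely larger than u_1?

4

The elements the relations force above u_1 are u_3, u_5, u_6, u_11 — no chain reaches any other.
That is 4.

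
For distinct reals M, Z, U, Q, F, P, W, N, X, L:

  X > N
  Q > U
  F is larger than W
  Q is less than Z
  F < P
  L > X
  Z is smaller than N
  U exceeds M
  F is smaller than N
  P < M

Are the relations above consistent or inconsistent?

The single ordering W < F < P < M < U < Q < Z < N < X < L satisfies every listed relation, so no contradiction arises.

consistent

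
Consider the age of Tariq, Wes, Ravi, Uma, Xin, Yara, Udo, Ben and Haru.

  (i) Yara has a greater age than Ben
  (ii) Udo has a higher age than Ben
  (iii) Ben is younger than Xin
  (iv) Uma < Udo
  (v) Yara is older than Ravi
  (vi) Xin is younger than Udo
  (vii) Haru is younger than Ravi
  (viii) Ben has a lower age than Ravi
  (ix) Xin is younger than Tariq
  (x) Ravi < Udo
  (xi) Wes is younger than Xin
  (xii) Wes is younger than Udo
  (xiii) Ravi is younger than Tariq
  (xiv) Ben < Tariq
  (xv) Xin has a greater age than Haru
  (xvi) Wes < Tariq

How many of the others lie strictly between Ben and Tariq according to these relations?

2

Chaining upward from Ben reaches: Xin, Ravi, Udo, Yara.
Chaining downward from Tariq reaches: Wes, Haru, Xin, Ravi.
Strictly between Ben and Tariq are those in both lists: Xin, Ravi — 2 elements.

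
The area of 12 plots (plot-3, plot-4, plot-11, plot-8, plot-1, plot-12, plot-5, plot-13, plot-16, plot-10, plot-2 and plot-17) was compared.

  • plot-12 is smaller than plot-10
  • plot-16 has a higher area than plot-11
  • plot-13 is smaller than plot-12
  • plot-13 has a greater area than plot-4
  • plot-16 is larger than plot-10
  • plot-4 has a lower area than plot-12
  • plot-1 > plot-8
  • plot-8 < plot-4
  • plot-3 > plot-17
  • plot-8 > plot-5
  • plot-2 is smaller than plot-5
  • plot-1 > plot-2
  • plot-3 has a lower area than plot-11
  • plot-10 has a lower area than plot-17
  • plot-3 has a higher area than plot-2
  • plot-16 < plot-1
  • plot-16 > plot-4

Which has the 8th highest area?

plot-13

Chaining the given pairs: plot-2 < plot-5 < plot-8 < plot-4 < plot-13 < plot-12 < plot-10 < plot-17 < plot-3 < plot-11 < plot-16 < plot-1.
Counting 8 from the largest end gives plot-13.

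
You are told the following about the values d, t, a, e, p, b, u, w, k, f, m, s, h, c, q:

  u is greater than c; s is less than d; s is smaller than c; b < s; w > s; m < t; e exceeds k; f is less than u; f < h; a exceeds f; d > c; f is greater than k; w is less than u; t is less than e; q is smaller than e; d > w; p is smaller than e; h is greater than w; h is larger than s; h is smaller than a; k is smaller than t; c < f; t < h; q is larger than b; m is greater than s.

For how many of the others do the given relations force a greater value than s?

10

Directly above s: m, c, w, d, h.
One step further: f, t, u, a (9 so far).
One step further: e (10 so far).
Nothing else is reachable above s; 10 in all.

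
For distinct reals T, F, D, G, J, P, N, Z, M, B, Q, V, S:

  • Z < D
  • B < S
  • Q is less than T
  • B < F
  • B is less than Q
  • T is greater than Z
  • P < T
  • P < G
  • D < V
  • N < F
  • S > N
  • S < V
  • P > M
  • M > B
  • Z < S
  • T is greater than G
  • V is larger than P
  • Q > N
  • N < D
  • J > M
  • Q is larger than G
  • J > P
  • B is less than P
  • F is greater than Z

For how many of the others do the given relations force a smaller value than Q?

5

From Q the given relations immediately reach B, N, G.
From those, P — 4 in total.
From those, M — 5 in total.
No other element is forced below Q by the given relations, so the count is 5.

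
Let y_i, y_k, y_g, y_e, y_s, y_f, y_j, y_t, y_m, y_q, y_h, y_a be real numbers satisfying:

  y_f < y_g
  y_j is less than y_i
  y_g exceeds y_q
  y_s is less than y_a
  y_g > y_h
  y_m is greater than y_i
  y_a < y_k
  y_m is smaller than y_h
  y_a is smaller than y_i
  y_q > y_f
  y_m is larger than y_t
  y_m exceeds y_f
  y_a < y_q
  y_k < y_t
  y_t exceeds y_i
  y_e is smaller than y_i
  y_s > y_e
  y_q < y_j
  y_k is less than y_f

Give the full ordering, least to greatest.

y_e < y_s < y_a < y_k < y_f < y_q < y_j < y_i < y_t < y_m < y_h < y_g

Each adjacent pair is fixed by a given relation: y_e < y_s; y_s < y_a; y_a < y_k; y_k < y_f; y_f < y_q; y_q < y_j; y_j < y_i; y_i < y_t; y_t < y_m; y_m < y_h; y_h < y_g. Chaining them end to end gives the full order.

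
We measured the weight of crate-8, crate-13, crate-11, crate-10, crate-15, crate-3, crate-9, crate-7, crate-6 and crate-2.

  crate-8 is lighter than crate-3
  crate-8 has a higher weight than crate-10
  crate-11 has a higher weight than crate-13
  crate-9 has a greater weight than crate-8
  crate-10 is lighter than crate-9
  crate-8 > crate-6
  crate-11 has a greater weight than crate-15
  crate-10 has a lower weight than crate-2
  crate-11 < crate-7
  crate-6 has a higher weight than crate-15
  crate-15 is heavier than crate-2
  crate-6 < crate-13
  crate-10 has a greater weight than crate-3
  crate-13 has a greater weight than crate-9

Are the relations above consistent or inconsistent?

Chaining the given relations yields crate-3 < crate-10 < crate-2 < crate-15 < crate-6 < crate-8, so crate-3 < crate-8. But one relation states crate-8 < crate-3. These cannot both hold.

inconsistent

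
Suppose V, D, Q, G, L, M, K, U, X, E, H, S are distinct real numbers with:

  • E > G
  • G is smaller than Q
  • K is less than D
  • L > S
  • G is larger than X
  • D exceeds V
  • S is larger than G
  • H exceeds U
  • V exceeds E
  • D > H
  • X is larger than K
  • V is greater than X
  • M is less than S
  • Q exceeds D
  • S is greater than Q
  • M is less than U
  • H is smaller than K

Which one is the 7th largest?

The consecutive relations fix a unique order: M < U < H < K < X < G < E < V < D < Q < S < L.
Counting 7 from the largest end gives G.

G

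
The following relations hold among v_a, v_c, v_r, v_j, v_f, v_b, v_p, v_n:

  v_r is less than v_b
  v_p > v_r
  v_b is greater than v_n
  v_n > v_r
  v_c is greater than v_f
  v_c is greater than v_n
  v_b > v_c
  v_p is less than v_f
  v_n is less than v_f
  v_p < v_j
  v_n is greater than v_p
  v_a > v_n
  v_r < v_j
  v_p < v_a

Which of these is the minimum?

v_p is not least since v_r < v_p; v_n is not least since v_p < v_n; v_f is not least since v_n < v_f; v_c is not least since v_n < v_c; v_a is not least since v_p < v_a; v_j is not least since v_r < v_j; v_b is not least since v_r < v_b.
Only v_r has nothing below it, so v_r is the minimum.

v_r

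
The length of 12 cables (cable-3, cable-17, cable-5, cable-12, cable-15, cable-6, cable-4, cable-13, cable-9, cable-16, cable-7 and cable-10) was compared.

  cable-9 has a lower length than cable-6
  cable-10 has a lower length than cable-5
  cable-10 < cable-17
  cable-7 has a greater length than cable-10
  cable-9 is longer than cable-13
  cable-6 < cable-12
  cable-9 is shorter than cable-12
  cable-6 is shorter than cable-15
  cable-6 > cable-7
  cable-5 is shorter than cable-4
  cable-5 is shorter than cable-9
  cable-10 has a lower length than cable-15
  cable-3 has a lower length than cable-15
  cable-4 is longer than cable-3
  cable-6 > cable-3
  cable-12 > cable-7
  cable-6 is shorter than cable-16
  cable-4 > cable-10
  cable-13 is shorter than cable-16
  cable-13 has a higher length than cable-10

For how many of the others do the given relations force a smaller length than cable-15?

The elements the relations force below cable-15 are cable-10, cable-13, cable-5, cable-3, cable-7, cable-9, cable-6 — no chain reaches any other.
That is 7.

7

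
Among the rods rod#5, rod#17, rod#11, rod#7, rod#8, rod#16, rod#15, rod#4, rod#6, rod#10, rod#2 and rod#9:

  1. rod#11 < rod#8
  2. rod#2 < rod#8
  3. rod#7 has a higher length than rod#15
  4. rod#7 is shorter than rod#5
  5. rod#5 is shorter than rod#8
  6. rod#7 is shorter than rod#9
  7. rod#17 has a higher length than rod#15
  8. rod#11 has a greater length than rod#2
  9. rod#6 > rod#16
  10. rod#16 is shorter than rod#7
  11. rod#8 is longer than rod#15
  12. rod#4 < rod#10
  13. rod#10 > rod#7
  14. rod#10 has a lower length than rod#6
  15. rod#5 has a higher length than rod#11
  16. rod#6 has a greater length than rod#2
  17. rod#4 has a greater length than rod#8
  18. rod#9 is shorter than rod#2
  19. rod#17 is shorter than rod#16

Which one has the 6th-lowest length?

Piecing the relations together gives one ordering: rod#15 < rod#17 < rod#16 < rod#7 < rod#9 < rod#2 < rod#11 < rod#5 < rod#8 < rod#4 < rod#10 < rod#6.
The 6th smallest is rod#2.

rod#2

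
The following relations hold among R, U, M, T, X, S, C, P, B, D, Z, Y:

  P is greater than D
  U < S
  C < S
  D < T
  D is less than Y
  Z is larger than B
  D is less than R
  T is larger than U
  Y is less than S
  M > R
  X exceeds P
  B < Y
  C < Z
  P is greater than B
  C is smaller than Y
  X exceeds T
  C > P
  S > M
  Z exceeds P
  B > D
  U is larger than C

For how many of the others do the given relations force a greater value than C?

Directly above C: Z, Y, U, S.
One step further: T (5 so far).
One step further: X (6 so far).
No other element is forced above C by the given relations, so the count is 6.

6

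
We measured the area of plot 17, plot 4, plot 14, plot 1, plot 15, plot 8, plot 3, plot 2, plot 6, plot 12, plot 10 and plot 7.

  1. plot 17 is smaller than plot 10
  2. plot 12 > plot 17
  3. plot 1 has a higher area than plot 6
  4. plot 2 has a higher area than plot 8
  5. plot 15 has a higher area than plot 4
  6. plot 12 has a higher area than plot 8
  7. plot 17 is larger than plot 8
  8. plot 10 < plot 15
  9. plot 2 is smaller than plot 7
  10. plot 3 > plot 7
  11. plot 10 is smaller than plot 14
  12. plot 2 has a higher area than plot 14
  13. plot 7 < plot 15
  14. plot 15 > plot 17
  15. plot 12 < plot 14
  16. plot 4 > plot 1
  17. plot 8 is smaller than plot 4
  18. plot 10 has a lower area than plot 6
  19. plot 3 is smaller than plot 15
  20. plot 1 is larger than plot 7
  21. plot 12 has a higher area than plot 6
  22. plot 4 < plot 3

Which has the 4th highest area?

plot 1

Piecing the relations together gives one ordering: plot 8 < plot 17 < plot 10 < plot 6 < plot 12 < plot 14 < plot 2 < plot 7 < plot 1 < plot 4 < plot 3 < plot 15.
Counting 4 from the largest end gives plot 1.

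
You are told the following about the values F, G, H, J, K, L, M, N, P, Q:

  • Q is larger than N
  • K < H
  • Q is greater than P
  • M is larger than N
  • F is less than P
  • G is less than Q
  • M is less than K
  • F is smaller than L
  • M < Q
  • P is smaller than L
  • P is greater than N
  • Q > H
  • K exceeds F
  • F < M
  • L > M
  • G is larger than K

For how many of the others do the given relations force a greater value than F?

7

From F the given relations immediately reach M, P, L, K.
From those, G, H, Q — 7 in total.
No other element is forced above F by the given relations, so the count is 7.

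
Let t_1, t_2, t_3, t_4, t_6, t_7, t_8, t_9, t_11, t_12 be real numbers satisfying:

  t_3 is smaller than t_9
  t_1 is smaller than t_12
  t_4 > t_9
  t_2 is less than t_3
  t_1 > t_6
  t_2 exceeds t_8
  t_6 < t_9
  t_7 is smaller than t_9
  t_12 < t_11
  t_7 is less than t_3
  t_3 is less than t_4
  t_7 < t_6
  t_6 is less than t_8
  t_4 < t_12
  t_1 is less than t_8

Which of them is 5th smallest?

t_2

The consecutive relations fix a unique order: t_7 < t_6 < t_1 < t_8 < t_2 < t_3 < t_9 < t_4 < t_12 < t_11.
Counting 5 from the smallest end gives t_2.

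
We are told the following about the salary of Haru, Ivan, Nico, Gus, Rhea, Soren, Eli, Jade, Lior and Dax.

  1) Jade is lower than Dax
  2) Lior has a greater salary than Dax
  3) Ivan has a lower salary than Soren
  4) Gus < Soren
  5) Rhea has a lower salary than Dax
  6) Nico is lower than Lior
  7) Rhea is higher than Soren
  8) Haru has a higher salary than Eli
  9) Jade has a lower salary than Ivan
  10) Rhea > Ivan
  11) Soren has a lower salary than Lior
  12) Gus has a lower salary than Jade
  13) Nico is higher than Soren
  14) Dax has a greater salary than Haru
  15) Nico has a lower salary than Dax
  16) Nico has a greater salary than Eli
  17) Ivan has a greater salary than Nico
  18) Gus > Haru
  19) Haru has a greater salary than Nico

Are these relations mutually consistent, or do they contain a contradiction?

inconsistent

Chaining the given relations yields Nico < Haru < Gus < Jade < Ivan < Soren, so Nico < Soren. But one relation states Soren < Nico. These cannot both hold.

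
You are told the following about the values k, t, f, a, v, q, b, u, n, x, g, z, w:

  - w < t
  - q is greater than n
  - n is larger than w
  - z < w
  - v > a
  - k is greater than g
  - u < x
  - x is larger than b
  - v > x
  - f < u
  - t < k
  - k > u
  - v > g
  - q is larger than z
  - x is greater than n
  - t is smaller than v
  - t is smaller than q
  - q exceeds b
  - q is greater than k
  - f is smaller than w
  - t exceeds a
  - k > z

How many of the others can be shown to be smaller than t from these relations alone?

4

From t the given relations immediately reach w, a.
From those, f, z — 4 in total.
Nothing else is reachable below t; 4 in all.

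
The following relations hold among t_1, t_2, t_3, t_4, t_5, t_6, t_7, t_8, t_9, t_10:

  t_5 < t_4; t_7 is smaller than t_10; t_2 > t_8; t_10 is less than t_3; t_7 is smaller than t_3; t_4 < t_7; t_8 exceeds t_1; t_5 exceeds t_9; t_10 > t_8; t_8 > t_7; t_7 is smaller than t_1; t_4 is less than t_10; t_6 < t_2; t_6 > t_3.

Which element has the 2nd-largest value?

Chaining the given pairs: t_9 < t_5 < t_4 < t_7 < t_1 < t_8 < t_10 < t_3 < t_6 < t_2.
The 2nd largest is t_6.

t_6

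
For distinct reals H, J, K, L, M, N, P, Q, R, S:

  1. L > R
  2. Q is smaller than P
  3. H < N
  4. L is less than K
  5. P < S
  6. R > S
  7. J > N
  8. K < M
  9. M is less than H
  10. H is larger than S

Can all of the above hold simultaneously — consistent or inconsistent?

consistent

The single ordering Q < P < S < R < L < K < M < H < N < J satisfies every listed relation, so no contradiction arises.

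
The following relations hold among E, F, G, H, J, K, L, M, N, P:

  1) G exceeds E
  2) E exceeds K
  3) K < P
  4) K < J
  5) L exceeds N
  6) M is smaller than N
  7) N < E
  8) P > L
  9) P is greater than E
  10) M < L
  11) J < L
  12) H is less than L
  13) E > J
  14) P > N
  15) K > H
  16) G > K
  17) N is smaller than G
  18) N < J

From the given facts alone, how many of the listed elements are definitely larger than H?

Directly above H: K, L.
One step further: J, E, G, P (6 so far).
No other element is forced above H by the given relations, so the count is 6.

6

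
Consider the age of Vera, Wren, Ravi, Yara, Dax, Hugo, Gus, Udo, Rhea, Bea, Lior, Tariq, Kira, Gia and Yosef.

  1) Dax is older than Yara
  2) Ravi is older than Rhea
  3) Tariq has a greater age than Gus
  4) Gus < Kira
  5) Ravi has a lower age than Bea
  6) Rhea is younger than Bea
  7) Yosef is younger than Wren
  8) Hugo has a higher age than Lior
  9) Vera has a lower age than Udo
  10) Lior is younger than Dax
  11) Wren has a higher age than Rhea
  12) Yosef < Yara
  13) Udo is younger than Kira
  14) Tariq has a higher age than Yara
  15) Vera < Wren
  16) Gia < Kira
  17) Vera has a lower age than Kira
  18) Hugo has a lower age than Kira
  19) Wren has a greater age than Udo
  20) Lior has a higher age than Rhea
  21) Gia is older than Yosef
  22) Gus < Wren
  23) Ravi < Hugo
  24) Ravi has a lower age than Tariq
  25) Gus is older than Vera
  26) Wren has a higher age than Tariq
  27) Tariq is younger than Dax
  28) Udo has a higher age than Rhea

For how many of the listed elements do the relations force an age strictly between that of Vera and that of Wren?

Chaining upward from Vera reaches: Gus, Tariq, Dax, Udo, Kira.
Chaining downward from Wren reaches: Gus, Yosef, Rhea, Ravi, Yara, Tariq, Udo.
Strictly between Vera and Wren are those in both lists: Gus, Tariq, Udo — 3 elements.

3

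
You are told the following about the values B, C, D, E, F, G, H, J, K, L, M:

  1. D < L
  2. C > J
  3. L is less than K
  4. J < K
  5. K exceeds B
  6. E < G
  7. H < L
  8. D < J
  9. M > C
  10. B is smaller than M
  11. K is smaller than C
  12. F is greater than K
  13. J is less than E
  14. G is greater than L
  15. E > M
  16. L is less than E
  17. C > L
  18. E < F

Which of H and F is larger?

Following the relations from H: H < L < K < C < M < E < F.
So H < F; F is the larger of the two.

F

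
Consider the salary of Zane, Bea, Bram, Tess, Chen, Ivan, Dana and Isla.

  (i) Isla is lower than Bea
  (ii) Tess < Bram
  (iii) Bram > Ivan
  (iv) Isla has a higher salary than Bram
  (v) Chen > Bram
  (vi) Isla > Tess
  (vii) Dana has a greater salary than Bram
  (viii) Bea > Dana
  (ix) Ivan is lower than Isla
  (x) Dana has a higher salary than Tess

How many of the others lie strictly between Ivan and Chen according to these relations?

The relations place Ivan below Chen. An element lies strictly between them when it is forced above Ivan and also forced below Chen.
Above Ivan: {Bram, Dana, Isla, Bea}. Below Chen: {Tess, Bram}.
Intersection: {Bram} — 1.

1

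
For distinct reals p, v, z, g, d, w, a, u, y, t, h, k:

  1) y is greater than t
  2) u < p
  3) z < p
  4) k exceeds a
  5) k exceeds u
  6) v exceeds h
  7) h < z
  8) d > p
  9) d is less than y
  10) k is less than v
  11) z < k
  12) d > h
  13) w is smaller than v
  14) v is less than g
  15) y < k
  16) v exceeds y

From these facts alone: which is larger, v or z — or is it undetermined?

Following the relations from z: z < p < d < y < k < v.
So v is larger.

v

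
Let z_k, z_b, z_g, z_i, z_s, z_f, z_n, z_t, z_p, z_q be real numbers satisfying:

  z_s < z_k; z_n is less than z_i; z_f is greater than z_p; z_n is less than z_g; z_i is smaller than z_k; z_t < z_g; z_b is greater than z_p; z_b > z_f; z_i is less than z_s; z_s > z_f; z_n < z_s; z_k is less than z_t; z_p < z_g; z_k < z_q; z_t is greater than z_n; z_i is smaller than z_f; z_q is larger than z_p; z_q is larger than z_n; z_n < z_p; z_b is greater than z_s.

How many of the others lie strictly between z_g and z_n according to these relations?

Chaining upward from z_n reaches: z_p, z_i, z_f, z_s, z_b, z_k, z_t, z_q.
Chaining downward from z_g reaches: z_p, z_i, z_f, z_s, z_k, z_t.
Strictly between z_n and z_g are those in both lists: z_p, z_i, z_f, z_s, z_k, z_t — 6 elements.

6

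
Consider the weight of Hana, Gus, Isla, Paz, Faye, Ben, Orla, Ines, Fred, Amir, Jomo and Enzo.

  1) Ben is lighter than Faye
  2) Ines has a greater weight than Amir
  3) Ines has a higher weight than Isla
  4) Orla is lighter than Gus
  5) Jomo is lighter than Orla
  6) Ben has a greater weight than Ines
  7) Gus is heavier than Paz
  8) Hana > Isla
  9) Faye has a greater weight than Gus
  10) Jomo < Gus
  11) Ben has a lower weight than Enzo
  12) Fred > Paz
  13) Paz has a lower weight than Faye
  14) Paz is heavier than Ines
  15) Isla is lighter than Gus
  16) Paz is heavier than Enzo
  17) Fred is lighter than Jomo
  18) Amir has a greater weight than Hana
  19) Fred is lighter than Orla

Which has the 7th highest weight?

Chaining the given pairs: Isla < Hana < Amir < Ines < Ben < Enzo < Paz < Fred < Jomo < Orla < Gus < Faye.
Counting 7 from the largest end gives Enzo.

Enzo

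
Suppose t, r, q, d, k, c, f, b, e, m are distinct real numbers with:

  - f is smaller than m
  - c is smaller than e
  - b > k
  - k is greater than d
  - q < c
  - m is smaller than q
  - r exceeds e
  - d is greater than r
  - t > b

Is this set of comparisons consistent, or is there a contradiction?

The single ordering f < m < q < c < e < r < d < k < b < t satisfies every listed relation, so no contradiction arises.

consistent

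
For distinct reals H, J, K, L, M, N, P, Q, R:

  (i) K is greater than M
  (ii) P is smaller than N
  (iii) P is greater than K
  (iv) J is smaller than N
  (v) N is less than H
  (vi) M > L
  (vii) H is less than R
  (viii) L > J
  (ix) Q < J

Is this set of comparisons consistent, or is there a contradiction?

consistent

The single ordering Q < J < L < M < K < P < N < H < R satisfies every listed relation, so no contradiction arises.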